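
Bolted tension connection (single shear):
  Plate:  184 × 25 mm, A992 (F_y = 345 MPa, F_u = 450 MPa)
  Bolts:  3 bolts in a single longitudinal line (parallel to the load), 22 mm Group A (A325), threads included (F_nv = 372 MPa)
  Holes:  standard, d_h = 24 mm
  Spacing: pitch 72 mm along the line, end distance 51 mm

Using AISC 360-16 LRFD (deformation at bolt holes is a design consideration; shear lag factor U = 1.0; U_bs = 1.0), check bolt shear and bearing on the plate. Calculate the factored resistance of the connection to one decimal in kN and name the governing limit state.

318.2 kN (bolt shear governs)

Bolt shear: A_b = π(22)²/4 = 380.13 mm². φR_n = 0.75 × 372 × 380.13 × 3 × 1 = 318.2 kN.
Bearing (25 mm plate, F_u = 450 MPa): end bolts L_c = 51 − 24/2 = 39, R_n = min(1.2×39×25×450, 2.4×22×25×450) = 526.5 kN/bolt; interior L_c = 72 − 24 = 48, R_n = 594 kN/bolt. φR_n = 0.75 × (1×526.5 + 2×594) = 1285.9 kN.
Governing: min(318.2, 1285.9) = 318.2 kN → bolt shear.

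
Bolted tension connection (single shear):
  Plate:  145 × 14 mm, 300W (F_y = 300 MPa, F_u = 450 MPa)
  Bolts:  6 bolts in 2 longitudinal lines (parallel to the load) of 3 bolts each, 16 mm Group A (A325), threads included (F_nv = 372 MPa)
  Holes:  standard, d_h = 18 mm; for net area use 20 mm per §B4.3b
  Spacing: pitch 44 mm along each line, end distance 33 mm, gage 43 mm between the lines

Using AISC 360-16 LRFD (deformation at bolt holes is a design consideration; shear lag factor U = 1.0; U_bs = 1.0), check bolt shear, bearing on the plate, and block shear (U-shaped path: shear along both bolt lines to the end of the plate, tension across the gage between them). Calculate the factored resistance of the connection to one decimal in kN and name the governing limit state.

Bolt shear: A_b = π(16)²/4 = 201.06 mm². φR_n = 0.75 × 372 × 201.06 × 6 × 1 = 336.6 kN.
Bearing (14 mm plate, F_u = 450 MPa): end bolts L_c = 33 − 18/2 = 24, R_n = min(1.2×24×14×450, 2.4×16×14×450) = 181.44 kN/bolt; interior L_c = 44 − 18 = 26, R_n = 196.56 kN/bolt. φR_n = 0.75 × (2×181.44 + 4×196.56) = 861.8 kN.
Block shear: shear path 2×[33+2×44] = 2×121 mm, A_gv = 3388, A_nv = 2×(121 − 2.5×20)×14 = 1988 mm²; tension across gage: (43 − 1×20)×14 = 322 mm². R_n = min(0.6×450×1988, 0.6×300×3388) + 1.0×450×322 = min(536.76, 609.84) + 144.9 = 681.66 kN. φR_n = 0.75 × 681.66 = 511.2 kN.
Governing: min(336.6, 861.8, 511.2) = 336.6 kN → bolt shear.

336.6 kN (bolt shear governs)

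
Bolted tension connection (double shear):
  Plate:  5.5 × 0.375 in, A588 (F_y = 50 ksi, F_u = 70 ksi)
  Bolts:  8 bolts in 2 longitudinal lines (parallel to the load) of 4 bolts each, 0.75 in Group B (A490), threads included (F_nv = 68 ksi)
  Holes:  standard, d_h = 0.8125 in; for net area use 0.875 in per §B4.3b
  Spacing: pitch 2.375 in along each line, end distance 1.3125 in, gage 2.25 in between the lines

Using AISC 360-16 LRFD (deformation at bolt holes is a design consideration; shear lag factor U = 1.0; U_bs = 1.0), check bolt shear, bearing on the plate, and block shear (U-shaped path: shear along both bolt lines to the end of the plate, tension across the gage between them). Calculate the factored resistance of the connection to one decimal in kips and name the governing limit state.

Bolt shear: A_b = π(0.75)²/4 = 0.44179 in². φR_n = 0.75 × 68 × 0.44179 × 8 × 2 = 360.5 kips.
Bearing (0.375 in plate, F_u = 70 ksi): end bolts L_c = 1.3125 − 0.8125/2 = 0.90625, R_n = min(1.2×0.90625×0.375×70, 2.4×0.75×0.375×70) = 28.547 kips/bolt; interior L_c = 2.375 − 0.8125 = 1.5625, R_n = 47.25 kips/bolt. φR_n = 0.75 × (2×28.547 + 6×47.25) = 255.4 kips.
Block shear: shear path 2×[1.3125+3×2.375] = 2×8.4375 in, A_gv = 6.3281, A_nv = 2×(8.4375 − 3.5×0.875)×0.375 = 4.0313 in²; tension across gage: (2.25 − 1×0.875)×0.375 = 0.51563 in². R_n = min(0.6×70×4.0313, 0.6×50×6.3281) + 1.0×70×0.51563 = min(169.31, 189.84) + 36.094 = 205.4 kips. φR_n = 0.75 × 205.4 = 154.1 kips.
Governing: min(360.5, 255.4, 154.1) = 154.1 kips → block shear.

154.1 kips (block shear governs)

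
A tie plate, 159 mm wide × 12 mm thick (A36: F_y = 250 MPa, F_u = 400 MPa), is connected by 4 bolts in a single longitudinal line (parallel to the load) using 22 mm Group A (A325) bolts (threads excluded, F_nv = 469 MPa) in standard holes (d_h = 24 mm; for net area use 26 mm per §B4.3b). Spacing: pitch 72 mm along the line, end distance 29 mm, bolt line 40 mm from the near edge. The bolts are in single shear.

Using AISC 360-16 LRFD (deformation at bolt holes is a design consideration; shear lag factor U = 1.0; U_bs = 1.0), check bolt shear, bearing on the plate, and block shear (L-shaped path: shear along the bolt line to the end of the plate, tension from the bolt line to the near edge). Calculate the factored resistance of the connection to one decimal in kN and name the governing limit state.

Bolt shear: A_b = π(22)²/4 = 380.13 mm². φR_n = 0.75 × 469 × 380.13 × 4 × 1 = 534.8 kN.
Bearing (12 mm plate, F_u = 400 MPa): end bolts L_c = 29 − 24/2 = 17, R_n = min(1.2×17×12×400, 2.4×22×12×400) = 97.92 kN/bolt; interior L_c = 72 − 24 = 48, R_n = 253.44 kN/bolt. φR_n = 0.75 × (1×97.92 + 3×253.44) = 643.7 kN.
Block shear: shear path 1×[29+3×72] = 1×245 mm, A_gv = 2940, A_nv = 1×(245 − 3.5×26)×12 = 1848 mm²; tension to near edge: (40 − 0.5×26)×12 = 324 mm². R_n = min(0.6×400×1848, 0.6×250×2940) + 1.0×400×324 = min(443.52, 441) + 129.6 = 570.6 kN. φR_n = 0.75 × 570.6 = 428.0 kN.
Governing: min(534.8, 643.7, 428.0) = 428.0 kN → block shear.

428.0 kN (block shear governs)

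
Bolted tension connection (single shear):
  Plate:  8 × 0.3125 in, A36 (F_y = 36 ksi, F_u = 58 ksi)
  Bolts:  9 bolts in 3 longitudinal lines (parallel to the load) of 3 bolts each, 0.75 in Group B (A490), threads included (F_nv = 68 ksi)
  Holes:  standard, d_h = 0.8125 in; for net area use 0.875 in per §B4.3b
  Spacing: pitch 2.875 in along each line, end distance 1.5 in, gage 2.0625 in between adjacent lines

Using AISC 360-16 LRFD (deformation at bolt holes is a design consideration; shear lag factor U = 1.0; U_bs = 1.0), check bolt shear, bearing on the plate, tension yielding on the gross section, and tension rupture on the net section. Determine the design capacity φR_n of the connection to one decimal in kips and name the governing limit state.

Bolt shear: A_b = π(0.75)²/4 = 0.44179 in². φR_n = 0.75 × 68 × 0.44179 × 9 × 1 = 202.8 kips.
Bearing (0.3125 in plate, F_u = 58 ksi): end bolts L_c = 1.5 − 0.8125/2 = 1.09375, R_n = min(1.2×1.09375×0.3125×58, 2.4×0.75×0.3125×58) = 23.789 kips/bolt; interior L_c = 2.875 − 0.8125 = 2.0625, R_n = 32.625 kips/bolt. φR_n = 0.75 × (3×23.789 + 6×32.625) = 200.3 kips.
Tension yield (gross): A_g = 8×0.3125 = 2.5 in². φR_n = 0.90 × 36 × 2.5 = 81.0 kips.
Tension rupture (net): A_n = (8 − 3×0.875)×0.3125 = 1.6797 in² (U = 1.0, A_e = A_n). φR_n = 0.75 × 58 × 1.6797 = 73.1 kips.
Governing: min(202.8, 200.3, 81.0, 73.1) = 73.1 kips → net-section rupture.

73.1 kips (net-section rupture governs)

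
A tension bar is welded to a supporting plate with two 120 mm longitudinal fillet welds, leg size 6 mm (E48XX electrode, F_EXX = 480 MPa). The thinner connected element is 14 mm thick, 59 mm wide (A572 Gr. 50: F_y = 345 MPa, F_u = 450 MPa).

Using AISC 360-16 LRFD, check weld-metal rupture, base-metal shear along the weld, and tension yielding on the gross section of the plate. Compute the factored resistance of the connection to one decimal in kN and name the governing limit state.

219.9 kN (weld metal governs)

Weld metal: throat = 0.707×6 = 4.242 mm, L = 2×120 = 240 mm. φR_n = 0.75 × 0.6 × 480 × 4.242 × 240 = 219.9 kN.
Base metal shear (14 mm plate): yield φR_n = 1.0×0.6×345×14×240 = 695.5 kN; rupture φR_n = 0.75×0.6×450×14×240 = 680.4 kN; take 680.4 kN (rupture).
Tension yield (gross): A_g = 59×14 = 826 mm². φR_n = 0.90 × 345 × 826 = 256.5 kN.
Governing: min(219.9, 680.4, 256.5) = 219.9 kN → weld metal.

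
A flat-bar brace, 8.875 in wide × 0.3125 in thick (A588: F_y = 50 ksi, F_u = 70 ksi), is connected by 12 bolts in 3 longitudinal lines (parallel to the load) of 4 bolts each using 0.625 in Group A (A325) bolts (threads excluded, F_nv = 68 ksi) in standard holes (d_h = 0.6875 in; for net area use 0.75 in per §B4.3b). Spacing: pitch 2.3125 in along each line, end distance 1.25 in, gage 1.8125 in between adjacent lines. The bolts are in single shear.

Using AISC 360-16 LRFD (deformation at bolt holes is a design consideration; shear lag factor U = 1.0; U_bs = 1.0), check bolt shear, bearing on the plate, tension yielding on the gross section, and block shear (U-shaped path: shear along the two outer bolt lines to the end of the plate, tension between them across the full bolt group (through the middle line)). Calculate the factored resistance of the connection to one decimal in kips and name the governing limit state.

Bolt shear: A_b = π(0.625)²/4 = 0.3068 in². φR_n = 0.75 × 68 × 0.3068 × 12 × 1 = 187.8 kips.
Bearing (0.3125 in plate, F_u = 70 ksi): end bolts L_c = 1.25 − 0.6875/2 = 0.90625, R_n = min(1.2×0.90625×0.3125×70, 2.4×0.625×0.3125×70) = 23.789 kips/bolt; interior L_c = 2.3125 − 0.6875 = 1.625, R_n = 32.813 kips/bolt. φR_n = 0.75 × (3×23.789 + 9×32.813) = 275.0 kips.
Tension yield (gross): A_g = 8.875×0.3125 = 2.7734 in². φR_n = 0.90 × 50 × 2.7734 = 124.8 kips.
Block shear: shear path 2×[1.25+3×2.3125] = 2×8.1875 in, A_gv = 5.1172, A_nv = 2×(8.1875 − 3.5×0.75)×0.3125 = 3.4766 in²; tension across gage: (3.625 − 2×0.75)×0.3125 = 0.66406 in². R_n = min(0.6×70×3.4766, 0.6×50×5.1172) + 1.0×70×0.66406 = min(146.02, 153.52) + 46.484 = 192.5 kips. φR_n = 0.75 × 192.5 = 144.4 kips.
Governing: min(187.8, 275.0, 124.8, 144.4) = 124.8 kips → gross-section yield.

124.8 kips (gross-section yield governs)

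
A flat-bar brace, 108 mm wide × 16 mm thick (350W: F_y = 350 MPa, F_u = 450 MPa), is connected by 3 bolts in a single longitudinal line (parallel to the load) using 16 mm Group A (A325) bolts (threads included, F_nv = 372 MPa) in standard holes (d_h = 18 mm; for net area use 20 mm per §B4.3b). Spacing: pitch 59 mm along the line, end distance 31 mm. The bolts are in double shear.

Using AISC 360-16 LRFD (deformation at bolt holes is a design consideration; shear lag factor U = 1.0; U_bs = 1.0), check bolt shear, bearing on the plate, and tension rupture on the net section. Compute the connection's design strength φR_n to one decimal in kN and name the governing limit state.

336.6 kN (bolt shear governs)

Bolt shear: A_b = π(16)²/4 = 201.06 mm². φR_n = 0.75 × 372 × 201.06 × 3 × 2 = 336.6 kN.
Bearing (16 mm plate, F_u = 450 MPa): end bolts L_c = 31 − 18/2 = 22, R_n = min(1.2×22×16×450, 2.4×16×16×450) = 190.08 kN/bolt; interior L_c = 59 − 18 = 41, R_n = 276.48 kN/bolt. φR_n = 0.75 × (1×190.08 + 2×276.48) = 557.3 kN.
Tension rupture (net): A_n = (108 − 1×20)×16 = 1408 mm² (U = 1.0, A_e = A_n). φR_n = 0.75 × 450 × 1408 = 475.2 kN.
Governing: min(336.6, 557.3, 475.2) = 336.6 kN → bolt shear.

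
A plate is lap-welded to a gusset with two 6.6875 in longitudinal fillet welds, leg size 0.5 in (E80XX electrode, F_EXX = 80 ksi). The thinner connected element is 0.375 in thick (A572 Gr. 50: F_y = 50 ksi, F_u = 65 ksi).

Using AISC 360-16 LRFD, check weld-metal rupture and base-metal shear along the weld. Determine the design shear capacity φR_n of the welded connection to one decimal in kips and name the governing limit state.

146.7 kips (base-metal shear governs)

Weld metal: throat = 0.707×0.5 = 0.3535 in, L = 2×6.6875 = 13.375 in. φR_n = 0.75 × 0.6 × 80 × 0.3535 × 13.375 = 170.2 kips.
Base metal shear (0.375 in plate): yield φR_n = 1.0×0.6×50×0.375×13.375 = 150.5 kips; rupture φR_n = 0.75×0.6×65×0.375×13.375 = 146.7 kips; take 146.7 kips (rupture).
Governing: min(170.2, 146.7) = 146.7 kips → base-metal shear.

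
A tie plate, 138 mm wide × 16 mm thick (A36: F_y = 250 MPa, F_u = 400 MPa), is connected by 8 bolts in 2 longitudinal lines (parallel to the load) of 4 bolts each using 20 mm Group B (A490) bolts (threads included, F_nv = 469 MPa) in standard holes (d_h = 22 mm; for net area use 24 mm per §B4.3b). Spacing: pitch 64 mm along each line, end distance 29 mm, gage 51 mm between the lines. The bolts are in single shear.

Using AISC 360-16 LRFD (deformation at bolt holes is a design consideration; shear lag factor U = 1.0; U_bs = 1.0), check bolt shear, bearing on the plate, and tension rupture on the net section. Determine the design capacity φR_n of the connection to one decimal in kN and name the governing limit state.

432.0 kN (net-section rupture governs)

Bolt shear: A_b = π(20)²/4 = 314.16 mm². φR_n = 0.75 × 469 × 314.16 × 8 × 1 = 884.0 kN.
Bearing (16 mm plate, F_u = 400 MPa): end bolts L_c = 29 − 22/2 = 18, R_n = min(1.2×18×16×400, 2.4×20×16×400) = 138.24 kN/bolt; interior L_c = 64 − 22 = 42, R_n = 307.2 kN/bolt. φR_n = 0.75 × (2×138.24 + 6×307.2) = 1589.8 kN.
Tension rupture (net): A_n = (138 − 2×24)×16 = 1440 mm² (U = 1.0, A_e = A_n). φR_n = 0.75 × 400 × 1440 = 432.0 kN.
Governing: min(884.0, 1589.8, 432.0) = 432.0 kN → net-section rupture.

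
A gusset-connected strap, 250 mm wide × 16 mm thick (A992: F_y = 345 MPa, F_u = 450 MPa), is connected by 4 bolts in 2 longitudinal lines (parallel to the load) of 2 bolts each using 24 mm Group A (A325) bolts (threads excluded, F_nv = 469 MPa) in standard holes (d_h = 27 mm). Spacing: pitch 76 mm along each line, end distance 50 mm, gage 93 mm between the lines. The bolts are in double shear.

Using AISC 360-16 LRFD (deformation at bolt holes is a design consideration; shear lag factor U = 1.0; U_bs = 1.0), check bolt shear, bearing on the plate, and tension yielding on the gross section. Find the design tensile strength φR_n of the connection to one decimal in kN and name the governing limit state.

1095.1 kN (bearing governs)

Bolt shear: A_b = π(24)²/4 = 452.39 mm². φR_n = 0.75 × 469 × 452.39 × 4 × 2 = 1273.0 kN.
Bearing (16 mm plate, F_u = 450 MPa): end bolts L_c = 50 − 27/2 = 36.5, R_n = min(1.2×36.5×16×450, 2.4×24×16×450) = 315.36 kN/bolt; interior L_c = 76 − 27 = 49, R_n = 414.72 kN/bolt. φR_n = 0.75 × (2×315.36 + 2×414.72) = 1095.1 kN.
Tension yield (gross): A_g = 250×16 = 4000 mm². φR_n = 0.90 × 345 × 4000 = 1242.0 kN.
Governing: min(1273.0, 1095.1, 1242.0) = 1095.1 kN → bearing.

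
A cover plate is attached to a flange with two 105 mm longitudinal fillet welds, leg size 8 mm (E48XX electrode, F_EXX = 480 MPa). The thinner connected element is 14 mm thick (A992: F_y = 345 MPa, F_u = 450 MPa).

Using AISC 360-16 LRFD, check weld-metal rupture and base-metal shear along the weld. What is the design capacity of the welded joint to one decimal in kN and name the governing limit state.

Weld metal: throat = 0.707×8 = 5.656 mm, L = 2×105 = 210 mm. φR_n = 0.75 × 0.6 × 480 × 5.656 × 210 = 256.6 kN.
Base metal shear (14 mm plate): yield φR_n = 1.0×0.6×345×14×210 = 608.6 kN; rupture φR_n = 0.75×0.6×450×14×210 = 595.4 kN; take 595.4 kN (rupture).
Governing: min(256.6, 595.4) = 256.6 kN → weld metal.

256.6 kN (weld metal governs)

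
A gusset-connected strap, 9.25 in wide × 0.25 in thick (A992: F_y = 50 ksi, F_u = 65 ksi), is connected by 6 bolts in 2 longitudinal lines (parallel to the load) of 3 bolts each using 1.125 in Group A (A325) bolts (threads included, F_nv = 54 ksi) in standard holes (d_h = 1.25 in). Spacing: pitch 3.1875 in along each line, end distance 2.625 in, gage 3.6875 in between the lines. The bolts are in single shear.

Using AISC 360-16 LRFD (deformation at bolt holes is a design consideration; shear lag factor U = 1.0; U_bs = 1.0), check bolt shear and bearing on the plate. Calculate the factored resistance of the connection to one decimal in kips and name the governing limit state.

Bolt shear: A_b = π(1.125)²/4 = 0.99402 in². φR_n = 0.75 × 54 × 0.99402 × 6 × 1 = 241.5 kips.
Bearing (0.25 in plate, F_u = 65 ksi): end bolts L_c = 2.625 − 1.25/2 = 2, R_n = min(1.2×2×0.25×65, 2.4×1.125×0.25×65) = 39 kips/bolt; interior L_c = 3.1875 − 1.25 = 1.9375, R_n = 37.781 kips/bolt. φR_n = 0.75 × (2×39 + 4×37.781) = 171.8 kips.
Governing: min(241.5, 171.8) = 171.8 kips → bearing.

171.8 kips (bearing governs)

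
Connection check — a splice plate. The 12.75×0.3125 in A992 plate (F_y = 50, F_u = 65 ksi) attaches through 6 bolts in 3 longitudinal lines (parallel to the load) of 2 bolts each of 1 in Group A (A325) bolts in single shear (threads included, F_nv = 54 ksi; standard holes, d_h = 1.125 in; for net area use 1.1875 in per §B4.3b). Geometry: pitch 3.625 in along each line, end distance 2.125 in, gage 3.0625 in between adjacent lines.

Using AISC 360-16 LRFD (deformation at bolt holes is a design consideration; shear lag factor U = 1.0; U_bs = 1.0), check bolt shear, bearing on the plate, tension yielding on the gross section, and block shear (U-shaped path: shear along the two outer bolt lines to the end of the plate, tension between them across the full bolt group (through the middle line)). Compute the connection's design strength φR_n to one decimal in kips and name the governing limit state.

129.7 kips (block shear governs)

Bolt shear: A_b = π(1)²/4 = 0.7854 in². φR_n = 0.75 × 54 × 0.7854 × 6 × 1 = 190.9 kips.
Bearing (0.3125 in plate, F_u = 65 ksi): end bolts L_c = 2.125 − 1.125/2 = 1.5625, R_n = min(1.2×1.5625×0.3125×65, 2.4×1×0.3125×65) = 38.086 kips/bolt; interior L_c = 3.625 − 1.125 = 2.5, R_n = 48.75 kips/bolt. φR_n = 0.75 × (3×38.086 + 3×48.75) = 195.4 kips.
Tension yield (gross): A_g = 12.75×0.3125 = 3.9844 in². φR_n = 0.90 × 50 × 3.9844 = 179.3 kips.
Block shear: shear path 2×[2.125+1×3.625] = 2×5.75 in, A_gv = 3.5938, A_nv = 2×(5.75 − 1.5×1.1875)×0.3125 = 2.4805 in²; tension across gage: (6.125 − 2×1.1875)×0.3125 = 1.1719 in². R_n = min(0.6×65×2.4805, 0.6×50×3.5938) + 1.0×65×1.1719 = min(96.74, 107.81) + 76.174 = 172.91 kips. φR_n = 0.75 × 172.91 = 129.7 kips.
Governing: min(190.9, 195.4, 179.3, 129.7) = 129.7 kips → block shear.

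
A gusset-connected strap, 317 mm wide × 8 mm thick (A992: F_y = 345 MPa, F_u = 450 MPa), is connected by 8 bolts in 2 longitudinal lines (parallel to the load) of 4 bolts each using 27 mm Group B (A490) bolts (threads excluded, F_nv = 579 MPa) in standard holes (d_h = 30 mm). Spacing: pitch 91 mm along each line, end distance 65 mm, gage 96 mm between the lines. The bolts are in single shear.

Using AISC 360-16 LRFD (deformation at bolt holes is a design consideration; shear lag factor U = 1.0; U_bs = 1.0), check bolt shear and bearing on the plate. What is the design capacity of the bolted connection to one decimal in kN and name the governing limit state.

Bolt shear: A_b = π(27)²/4 = 572.56 mm². φR_n = 0.75 × 579 × 572.56 × 8 × 1 = 1989.1 kN.
Bearing (8 mm plate, F_u = 450 MPa): end bolts L_c = 65 − 30/2 = 50, R_n = min(1.2×50×8×450, 2.4×27×8×450) = 216 kN/bolt; interior L_c = 91 − 30 = 61, R_n = 233.28 kN/bolt. φR_n = 0.75 × (2×216 + 6×233.28) = 1373.8 kN.
Governing: min(1989.1, 1373.8) = 1373.8 kN → bearing.

1373.8 kN (bearing governs)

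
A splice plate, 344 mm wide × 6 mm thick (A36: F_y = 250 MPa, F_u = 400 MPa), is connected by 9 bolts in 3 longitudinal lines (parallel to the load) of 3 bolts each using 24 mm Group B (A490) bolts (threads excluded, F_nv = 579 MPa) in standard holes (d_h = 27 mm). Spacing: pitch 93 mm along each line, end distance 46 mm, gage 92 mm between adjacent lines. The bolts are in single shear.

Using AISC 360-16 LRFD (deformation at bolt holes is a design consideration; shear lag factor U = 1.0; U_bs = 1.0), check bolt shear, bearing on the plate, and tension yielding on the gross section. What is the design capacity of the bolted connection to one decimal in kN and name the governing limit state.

464.4 kN (gross-section yield governs)

Bolt shear: A_b = π(24)²/4 = 452.39 mm². φR_n = 0.75 × 579 × 452.39 × 9 × 1 = 1768.1 kN.
Bearing (6 mm plate, F_u = 400 MPa): end bolts L_c = 46 − 27/2 = 32.5, R_n = min(1.2×32.5×6×400, 2.4×24×6×400) = 93.6 kN/bolt; interior L_c = 93 − 27 = 66, R_n = 138.24 kN/bolt. φR_n = 0.75 × (3×93.6 + 6×138.24) = 832.7 kN.
Tension yield (gross): A_g = 344×6 = 2064 mm². φR_n = 0.90 × 250 × 2064 = 464.4 kN.
Governing: min(1768.1, 832.7, 464.4) = 464.4 kN → gross-section yield.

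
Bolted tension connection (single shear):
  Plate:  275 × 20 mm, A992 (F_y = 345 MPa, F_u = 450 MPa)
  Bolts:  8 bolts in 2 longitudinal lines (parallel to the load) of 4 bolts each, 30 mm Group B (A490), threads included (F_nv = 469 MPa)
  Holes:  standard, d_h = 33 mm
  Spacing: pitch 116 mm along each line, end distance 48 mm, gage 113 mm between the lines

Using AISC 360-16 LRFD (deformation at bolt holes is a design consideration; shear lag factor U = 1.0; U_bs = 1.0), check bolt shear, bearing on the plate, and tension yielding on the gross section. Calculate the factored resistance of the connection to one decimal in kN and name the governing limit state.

Bolt shear: A_b = π(30)²/4 = 706.86 mm². φR_n = 0.75 × 469 × 706.86 × 8 × 1 = 1989.1 kN.
Bearing (20 mm plate, F_u = 450 MPa): end bolts L_c = 48 − 33/2 = 31.5, R_n = min(1.2×31.5×20×450, 2.4×30×20×450) = 340.2 kN/bolt; interior L_c = 116 − 33 = 83, R_n = 648 kN/bolt. φR_n = 0.75 × (2×340.2 + 6×648) = 3426.3 kN.
Tension yield (gross): A_g = 275×20 = 5500 mm². φR_n = 0.90 × 345 × 5500 = 1707.8 kN.
Governing: min(1989.1, 3426.3, 1707.8) = 1707.8 kN → gross-section yield.

1707.8 kN (gross-section yield governs)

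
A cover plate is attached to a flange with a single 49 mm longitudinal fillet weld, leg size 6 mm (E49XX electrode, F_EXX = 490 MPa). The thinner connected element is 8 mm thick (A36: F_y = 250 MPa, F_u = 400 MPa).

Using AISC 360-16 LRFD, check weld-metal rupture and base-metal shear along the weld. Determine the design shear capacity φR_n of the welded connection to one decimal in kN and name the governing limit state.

45.8 kN (weld metal governs)

Weld metal: throat = 0.707×6 = 4.242 mm, L = 49 mm. φR_n = 0.75 × 0.6 × 490 × 4.242 × 49 = 45.8 kN.
Base metal shear (8 mm plate): yield φR_n = 1.0×0.6×250×8×49 = 58.8 kN; rupture φR_n = 0.75×0.6×400×8×49 = 70.6 kN; take 58.8 kN (yield).
Governing: min(45.8, 58.8) = 45.8 kN → weld metal.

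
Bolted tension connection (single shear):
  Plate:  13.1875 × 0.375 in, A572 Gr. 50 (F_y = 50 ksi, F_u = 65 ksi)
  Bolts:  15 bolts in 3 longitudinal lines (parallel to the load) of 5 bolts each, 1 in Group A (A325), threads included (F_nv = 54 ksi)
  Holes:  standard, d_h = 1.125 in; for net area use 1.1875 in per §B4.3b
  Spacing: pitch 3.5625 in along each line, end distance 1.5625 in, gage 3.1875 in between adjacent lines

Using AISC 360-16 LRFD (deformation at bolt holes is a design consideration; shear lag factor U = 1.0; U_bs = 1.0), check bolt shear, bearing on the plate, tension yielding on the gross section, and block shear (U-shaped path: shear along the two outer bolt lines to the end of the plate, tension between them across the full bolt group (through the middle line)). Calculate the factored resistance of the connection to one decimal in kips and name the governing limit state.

Bolt shear: A_b = π(1)²/4 = 0.7854 in². φR_n = 0.75 × 54 × 0.7854 × 15 × 1 = 477.1 kips.
Bearing (0.375 in plate, F_u = 65 ksi): end bolts L_c = 1.5625 − 1.125/2 = 1, R_n = min(1.2×1×0.375×65, 2.4×1×0.375×65) = 29.25 kips/bolt; interior L_c = 3.5625 − 1.125 = 2.4375, R_n = 58.5 kips/bolt. φR_n = 0.75 × (3×29.25 + 12×58.5) = 592.3 kips.
Tension yield (gross): A_g = 13.1875×0.375 = 4.9453 in². φR_n = 0.90 × 50 × 4.9453 = 222.5 kips.
Block shear: shear path 2×[1.5625+4×3.5625] = 2×15.8125 in, A_gv = 11.859, A_nv = 2×(15.8125 − 4.5×1.1875)×0.375 = 7.8516 in²; tension across gage: (6.375 − 2×1.1875)×0.375 = 1.5 in². R_n = min(0.6×65×7.8516, 0.6×50×11.859) + 1.0×65×1.5 = min(306.21, 355.77) + 97.5 = 403.71 kips. φR_n = 0.75 × 403.71 = 302.8 kips.
Governing: min(477.1, 592.3, 222.5, 302.8) = 222.5 kips → gross-section yield.

222.5 kips (gross-section yield governs)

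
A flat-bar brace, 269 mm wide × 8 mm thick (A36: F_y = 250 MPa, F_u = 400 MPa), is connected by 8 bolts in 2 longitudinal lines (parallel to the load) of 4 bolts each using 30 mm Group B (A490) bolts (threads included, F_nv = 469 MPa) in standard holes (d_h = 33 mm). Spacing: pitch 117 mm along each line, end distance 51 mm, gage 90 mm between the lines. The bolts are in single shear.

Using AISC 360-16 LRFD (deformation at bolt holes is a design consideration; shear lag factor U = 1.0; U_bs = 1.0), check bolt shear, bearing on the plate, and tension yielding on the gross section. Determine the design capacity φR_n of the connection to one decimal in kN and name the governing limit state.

484.2 kN (gross-section yield governs)

Bolt shear: A_b = π(30)²/4 = 706.86 mm². φR_n = 0.75 × 469 × 706.86 × 8 × 1 = 1989.1 kN.
Bearing (8 mm plate, F_u = 400 MPa): end bolts L_c = 51 − 33/2 = 34.5, R_n = min(1.2×34.5×8×400, 2.4×30×8×400) = 132.48 kN/bolt; interior L_c = 117 − 33 = 84, R_n = 230.4 kN/bolt. φR_n = 0.75 × (2×132.48 + 6×230.4) = 1235.5 kN.
Tension yield (gross): A_g = 269×8 = 2152 mm². φR_n = 0.90 × 250 × 2152 = 484.2 kN.
Governing: min(1989.1, 1235.5, 484.2) = 484.2 kN → gross-section yield.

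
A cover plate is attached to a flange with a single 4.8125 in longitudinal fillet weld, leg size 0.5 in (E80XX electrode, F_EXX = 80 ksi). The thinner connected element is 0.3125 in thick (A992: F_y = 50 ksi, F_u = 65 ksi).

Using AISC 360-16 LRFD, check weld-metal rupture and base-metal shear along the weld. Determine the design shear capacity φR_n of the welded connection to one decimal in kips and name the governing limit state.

Weld metal: throat = 0.707×0.5 = 0.3535 in, L = 4.8125 in. φR_n = 0.75 × 0.6 × 80 × 0.3535 × 4.8125 = 61.2 kips.
Base metal shear (0.3125 in plate): yield φR_n = 1.0×0.6×50×0.3125×4.8125 = 45.1 kips; rupture φR_n = 0.75×0.6×65×0.3125×4.8125 = 44.0 kips; take 44.0 kips (rupture).
Governing: min(61.2, 44.0) = 44.0 kips → base-metal shear.

44.0 kips (base-metal shear governs)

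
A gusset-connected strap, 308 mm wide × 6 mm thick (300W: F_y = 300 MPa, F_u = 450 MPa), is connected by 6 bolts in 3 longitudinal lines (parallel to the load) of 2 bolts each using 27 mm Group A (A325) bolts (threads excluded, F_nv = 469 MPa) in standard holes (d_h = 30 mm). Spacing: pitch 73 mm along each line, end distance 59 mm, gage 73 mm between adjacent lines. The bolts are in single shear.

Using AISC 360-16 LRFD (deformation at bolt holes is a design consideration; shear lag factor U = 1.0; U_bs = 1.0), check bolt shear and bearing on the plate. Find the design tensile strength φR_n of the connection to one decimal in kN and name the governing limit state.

Bolt shear: A_b = π(27)²/4 = 572.56 mm². φR_n = 0.75 × 469 × 572.56 × 6 × 1 = 1208.4 kN.
Bearing (6 mm plate, F_u = 450 MPa): end bolts L_c = 59 − 30/2 = 44, R_n = min(1.2×44×6×450, 2.4×27×6×450) = 142.56 kN/bolt; interior L_c = 73 − 30 = 43, R_n = 139.32 kN/bolt. φR_n = 0.75 × (3×142.56 + 3×139.32) = 634.2 kN.
Governing: min(1208.4, 634.2) = 634.2 kN → bearing.

634.2 kN (bearing governs)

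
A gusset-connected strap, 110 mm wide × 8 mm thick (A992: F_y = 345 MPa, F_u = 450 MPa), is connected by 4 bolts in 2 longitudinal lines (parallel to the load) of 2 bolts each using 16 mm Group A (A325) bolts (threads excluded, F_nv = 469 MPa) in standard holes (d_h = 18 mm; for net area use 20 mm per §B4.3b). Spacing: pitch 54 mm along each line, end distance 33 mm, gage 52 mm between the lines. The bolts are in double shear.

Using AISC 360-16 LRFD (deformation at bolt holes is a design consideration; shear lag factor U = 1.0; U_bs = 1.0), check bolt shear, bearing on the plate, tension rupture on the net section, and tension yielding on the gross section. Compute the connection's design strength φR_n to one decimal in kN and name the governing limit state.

189.0 kN (net-section rupture governs)

Bolt shear: A_b = π(16)²/4 = 201.06 mm². φR_n = 0.75 × 469 × 201.06 × 4 × 2 = 565.8 kN.
Bearing (8 mm plate, F_u = 450 MPa): end bolts L_c = 33 − 18/2 = 24, R_n = min(1.2×24×8×450, 2.4×16×8×450) = 103.68 kN/bolt; interior L_c = 54 − 18 = 36, R_n = 138.24 kN/bolt. φR_n = 0.75 × (2×103.68 + 2×138.24) = 362.9 kN.
Tension rupture (net): A_n = (110 − 2×20)×8 = 560 mm² (U = 1.0, A_e = A_n). φR_n = 0.75 × 450 × 560 = 189.0 kN.
Tension yield (gross): A_g = 110×8 = 880 mm². φR_n = 0.90 × 345 × 880 = 273.2 kN.
Governing: min(565.8, 362.9, 189.0, 273.2) = 189.0 kN → net-section rupture.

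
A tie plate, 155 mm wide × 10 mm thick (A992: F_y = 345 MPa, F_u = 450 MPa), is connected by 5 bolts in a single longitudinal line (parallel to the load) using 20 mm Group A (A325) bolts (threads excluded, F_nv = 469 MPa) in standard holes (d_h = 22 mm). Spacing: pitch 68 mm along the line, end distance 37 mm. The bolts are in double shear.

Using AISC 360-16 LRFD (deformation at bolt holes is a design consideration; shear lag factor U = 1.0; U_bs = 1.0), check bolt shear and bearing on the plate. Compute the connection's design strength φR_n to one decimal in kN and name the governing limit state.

Bolt shear: A_b = π(20)²/4 = 314.16 mm². φR_n = 0.75 × 469 × 314.16 × 5 × 2 = 1105.1 kN.
Bearing (10 mm plate, F_u = 450 MPa): end bolts L_c = 37 − 22/2 = 26, R_n = min(1.2×26×10×450, 2.4×20×10×450) = 140.4 kN/bolt; interior L_c = 68 − 22 = 46, R_n = 216 kN/bolt. φR_n = 0.75 × (1×140.4 + 4×216) = 753.3 kN.
Governing: min(1105.1, 753.3) = 753.3 kN → bearing.

753.3 kN (bearing governs)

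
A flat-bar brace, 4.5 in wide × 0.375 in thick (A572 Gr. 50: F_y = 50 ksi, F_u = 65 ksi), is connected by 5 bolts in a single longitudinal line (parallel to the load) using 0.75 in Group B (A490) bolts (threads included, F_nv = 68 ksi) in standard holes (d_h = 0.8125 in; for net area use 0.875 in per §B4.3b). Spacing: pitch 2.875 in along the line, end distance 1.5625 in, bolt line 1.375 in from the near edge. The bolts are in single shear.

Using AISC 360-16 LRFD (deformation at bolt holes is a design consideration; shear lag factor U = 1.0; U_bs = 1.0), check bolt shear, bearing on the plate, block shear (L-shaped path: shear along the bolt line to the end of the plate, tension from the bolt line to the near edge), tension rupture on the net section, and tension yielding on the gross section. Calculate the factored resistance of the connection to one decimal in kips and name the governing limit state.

Bolt shear: A_b = π(0.75)²/4 = 0.44179 in². φR_n = 0.75 × 68 × 0.44179 × 5 × 1 = 112.7 kips.
Bearing (0.375 in plate, F_u = 65 ksi): end bolts L_c = 1.5625 − 0.8125/2 = 1.15625, R_n = min(1.2×1.15625×0.375×65, 2.4×0.75×0.375×65) = 33.82 kips/bolt; interior L_c = 2.875 − 0.8125 = 2.0625, R_n = 43.875 kips/bolt. φR_n = 0.75 × (1×33.82 + 4×43.875) = 157.0 kips.
Block shear: shear path 1×[1.5625+4×2.875] = 1×13.0625 in, A_gv = 4.8984, A_nv = 1×(13.0625 − 4.5×0.875)×0.375 = 3.4219 in²; tension to near edge: (1.375 − 0.5×0.875)×0.375 = 0.35156 in². R_n = min(0.6×65×3.4219, 0.6×50×4.8984) + 1.0×65×0.35156 = min(133.45, 146.95) + 22.851 = 156.3 kips. φR_n = 0.75 × 156.3 = 117.2 kips.
Tension rupture (net): A_n = (4.5 − 1×0.875)×0.375 = 1.3594 in² (U = 1.0, A_e = A_n). φR_n = 0.75 × 65 × 1.3594 = 66.3 kips.
Tension yield (gross): A_g = 4.5×0.375 = 1.6875 in². φR_n = 0.90 × 50 × 1.6875 = 75.9 kips.
Governing: min(112.7, 157.0, 117.2, 66.3, 75.9) = 66.3 kips → net-section rupture.

66.3 kips (net-section rupture governs)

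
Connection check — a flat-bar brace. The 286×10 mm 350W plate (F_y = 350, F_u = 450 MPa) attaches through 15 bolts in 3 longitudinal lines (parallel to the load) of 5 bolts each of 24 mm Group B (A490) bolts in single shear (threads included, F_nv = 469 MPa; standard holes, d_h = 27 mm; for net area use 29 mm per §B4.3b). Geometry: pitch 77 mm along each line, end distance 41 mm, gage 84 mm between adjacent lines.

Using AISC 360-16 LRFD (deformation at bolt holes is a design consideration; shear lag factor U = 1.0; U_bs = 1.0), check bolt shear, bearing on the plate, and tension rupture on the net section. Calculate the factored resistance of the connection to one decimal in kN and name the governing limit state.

671.6 kN (net-section rupture governs)

Bolt shear: A_b = π(24)²/4 = 452.39 mm². φR_n = 0.75 × 469 × 452.39 × 15 × 1 = 2386.9 kN.
Bearing (10 mm plate, F_u = 450 MPa): end bolts L_c = 41 − 27/2 = 27.5, R_n = min(1.2×27.5×10×450, 2.4×24×10×450) = 148.5 kN/bolt; interior L_c = 77 − 27 = 50, R_n = 259.2 kN/bolt. φR_n = 0.75 × (3×148.5 + 12×259.2) = 2666.9 kN.
Tension rupture (net): A_n = (286 − 3×29)×10 = 1990 mm² (U = 1.0, A_e = A_n). φR_n = 0.75 × 450 × 1990 = 671.6 kN.
Governing: min(2386.9, 2666.9, 671.6) = 671.6 kN → net-section rupture.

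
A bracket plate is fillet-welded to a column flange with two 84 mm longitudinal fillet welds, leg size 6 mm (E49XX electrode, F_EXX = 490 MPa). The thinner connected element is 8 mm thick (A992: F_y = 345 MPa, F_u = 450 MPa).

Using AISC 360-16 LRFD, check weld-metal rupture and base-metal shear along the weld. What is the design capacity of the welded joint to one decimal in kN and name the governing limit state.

157.1 kN (weld metal governs)

Weld metal: throat = 0.707×6 = 4.242 mm, L = 2×84 = 168 mm. φR_n = 0.75 × 0.6 × 490 × 4.242 × 168 = 157.1 kN.
Base metal shear (8 mm plate): yield φR_n = 1.0×0.6×345×8×168 = 278.2 kN; rupture φR_n = 0.75×0.6×450×8×168 = 272.2 kN; take 272.2 kN (rupture).
Governing: min(157.1, 272.2) = 157.1 kN → weld metal.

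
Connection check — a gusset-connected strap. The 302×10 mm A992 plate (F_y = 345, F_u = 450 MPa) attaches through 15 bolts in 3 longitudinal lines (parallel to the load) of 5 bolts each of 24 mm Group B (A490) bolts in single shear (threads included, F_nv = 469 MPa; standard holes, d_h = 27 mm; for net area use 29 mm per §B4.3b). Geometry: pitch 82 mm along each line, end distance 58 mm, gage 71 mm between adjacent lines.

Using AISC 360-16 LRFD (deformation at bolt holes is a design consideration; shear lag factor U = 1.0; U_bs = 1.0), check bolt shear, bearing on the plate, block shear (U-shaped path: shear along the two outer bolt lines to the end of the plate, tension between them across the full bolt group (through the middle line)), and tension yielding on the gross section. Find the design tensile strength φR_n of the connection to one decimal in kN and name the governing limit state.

Bolt shear: A_b = π(24)²/4 = 452.39 mm². φR_n = 0.75 × 469 × 452.39 × 15 × 1 = 2386.9 kN.
Bearing (10 mm plate, F_u = 450 MPa): end bolts L_c = 58 − 27/2 = 44.5, R_n = min(1.2×44.5×10×450, 2.4×24×10×450) = 240.3 kN/bolt; interior L_c = 82 − 27 = 55, R_n = 259.2 kN/bolt. φR_n = 0.75 × (3×240.3 + 12×259.2) = 2873.5 kN.
Block shear: shear path 2×[58+4×82] = 2×386 mm, A_gv = 7720, A_nv = 2×(386 − 4.5×29)×10 = 5110 mm²; tension across gage: (142 − 2×29)×10 = 840 mm². R_n = min(0.6×450×5110, 0.6×345×7720) + 1.0×450×840 = min(1379.7, 1598) + 378 = 1757.7 kN. φR_n = 0.75 × 1757.7 = 1318.3 kN.
Tension yield (gross): A_g = 302×10 = 3020 mm². φR_n = 0.90 × 345 × 3020 = 937.7 kN.
Governing: min(2386.9, 2873.5, 1318.3, 937.7) = 937.7 kN → gross-section yield.

937.7 kN (gross-section yield governs)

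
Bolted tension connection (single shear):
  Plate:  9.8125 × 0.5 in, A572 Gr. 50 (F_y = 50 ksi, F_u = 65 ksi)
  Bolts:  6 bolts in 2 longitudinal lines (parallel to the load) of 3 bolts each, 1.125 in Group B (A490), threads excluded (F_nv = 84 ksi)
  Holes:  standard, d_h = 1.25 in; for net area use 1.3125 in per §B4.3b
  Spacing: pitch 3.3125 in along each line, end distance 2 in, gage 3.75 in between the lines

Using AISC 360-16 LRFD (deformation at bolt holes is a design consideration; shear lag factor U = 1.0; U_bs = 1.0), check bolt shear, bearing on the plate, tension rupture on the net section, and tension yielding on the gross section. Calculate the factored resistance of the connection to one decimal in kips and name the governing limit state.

175.2 kips (net-section rupture governs)

Bolt shear: A_b = π(1.125)²/4 = 0.99402 in². φR_n = 0.75 × 84 × 0.99402 × 6 × 1 = 375.7 kips.
Bearing (0.5 in plate, F_u = 65 ksi): end bolts L_c = 2 − 1.25/2 = 1.375, R_n = min(1.2×1.375×0.5×65, 2.4×1.125×0.5×65) = 53.625 kips/bolt; interior L_c = 3.3125 − 1.25 = 2.0625, R_n = 80.438 kips/bolt. φR_n = 0.75 × (2×53.625 + 4×80.438) = 321.8 kips.
Tension rupture (net): A_n = (9.8125 − 2×1.3125)×0.5 = 3.5938 in² (U = 1.0, A_e = A_n). φR_n = 0.75 × 65 × 3.5938 = 175.2 kips.
Tension yield (gross): A_g = 9.8125×0.5 = 4.9063 in². φR_n = 0.90 × 50 × 4.9063 = 220.8 kips.
Governing: min(375.7, 321.8, 175.2, 220.8) = 175.2 kips → net-section rupture.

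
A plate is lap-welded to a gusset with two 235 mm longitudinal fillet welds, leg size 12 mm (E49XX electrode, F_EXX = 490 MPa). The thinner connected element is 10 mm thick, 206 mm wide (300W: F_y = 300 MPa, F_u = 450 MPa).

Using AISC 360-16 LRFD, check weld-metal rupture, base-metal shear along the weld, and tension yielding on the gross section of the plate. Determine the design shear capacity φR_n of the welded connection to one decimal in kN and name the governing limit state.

Weld metal: throat = 0.707×12 = 8.484 mm, L = 2×235 = 470 mm. φR_n = 0.75 × 0.6 × 490 × 8.484 × 470 = 879.2 kN.
Base metal shear (10 mm plate): yield φR_n = 1.0×0.6×300×10×470 = 846.0 kN; rupture φR_n = 0.75×0.6×450×10×470 = 951.8 kN; take 846.0 kN (yield).
Tension yield (gross): A_g = 206×10 = 2060 mm². φR_n = 0.90 × 300 × 2060 = 556.2 kN.
Governing: min(879.2, 846.0, 556.2) = 556.2 kN → gross-section yield.

556.2 kN (gross-section yield governs)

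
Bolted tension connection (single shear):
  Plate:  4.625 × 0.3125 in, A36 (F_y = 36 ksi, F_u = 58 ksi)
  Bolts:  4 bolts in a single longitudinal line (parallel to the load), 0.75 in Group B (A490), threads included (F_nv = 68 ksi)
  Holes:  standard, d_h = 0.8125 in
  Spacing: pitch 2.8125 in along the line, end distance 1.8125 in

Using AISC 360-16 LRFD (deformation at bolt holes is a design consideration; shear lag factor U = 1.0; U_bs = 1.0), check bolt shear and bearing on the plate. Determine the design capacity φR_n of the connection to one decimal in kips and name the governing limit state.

90.1 kips (bolt shear governs)

Bolt shear: A_b = π(0.75)²/4 = 0.44179 in². φR_n = 0.75 × 68 × 0.44179 × 4 × 1 = 90.1 kips.
Bearing (0.3125 in plate, F_u = 58 ksi): end bolts L_c = 1.8125 − 0.8125/2 = 1.40625, R_n = min(1.2×1.40625×0.3125×58, 2.4×0.75×0.3125×58) = 30.586 kips/bolt; interior L_c = 2.8125 − 0.8125 = 2, R_n = 32.625 kips/bolt. φR_n = 0.75 × (1×30.586 + 3×32.625) = 96.3 kips.
Governing: min(90.1, 96.3) = 90.1 kips → bolt shear.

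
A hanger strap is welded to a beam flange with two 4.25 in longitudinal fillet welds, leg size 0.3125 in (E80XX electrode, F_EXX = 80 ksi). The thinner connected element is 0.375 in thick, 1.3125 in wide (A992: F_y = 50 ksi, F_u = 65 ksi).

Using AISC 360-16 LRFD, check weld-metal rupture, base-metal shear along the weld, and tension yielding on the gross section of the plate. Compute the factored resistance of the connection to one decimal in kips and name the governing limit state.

Weld metal: throat = 0.707×0.3125 = 0.22094 in, L = 2×4.25 = 8.5 in. φR_n = 0.75 × 0.6 × 80 × 0.22094 × 8.5 = 67.6 kips.
Base metal shear (0.375 in plate): yield φR_n = 1.0×0.6×50×0.375×8.5 = 95.6 kips; rupture φR_n = 0.75×0.6×65×0.375×8.5 = 93.2 kips; take 93.2 kips (rupture).
Tension yield (gross): A_g = 1.3125×0.375 = 0.49219 in². φR_n = 0.90 × 50 × 0.49219 = 22.1 kips.
Governing: min(67.6, 93.2, 22.1) = 22.1 kips → gross-section yield.

22.1 kips (gross-section yield governs)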